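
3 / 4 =0.75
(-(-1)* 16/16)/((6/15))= 2.50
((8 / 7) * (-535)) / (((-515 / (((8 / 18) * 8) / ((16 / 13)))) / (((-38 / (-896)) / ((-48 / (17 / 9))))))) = -449293 / 78490944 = -0.01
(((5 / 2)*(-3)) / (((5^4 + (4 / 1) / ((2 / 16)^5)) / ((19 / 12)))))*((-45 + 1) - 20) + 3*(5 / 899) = 2658695 / 118395603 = 0.02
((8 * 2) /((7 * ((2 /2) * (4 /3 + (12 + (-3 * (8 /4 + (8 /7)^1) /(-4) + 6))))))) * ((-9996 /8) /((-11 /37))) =4438224 /10021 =442.89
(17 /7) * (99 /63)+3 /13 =2578 /637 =4.05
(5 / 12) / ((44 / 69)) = 115 / 176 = 0.65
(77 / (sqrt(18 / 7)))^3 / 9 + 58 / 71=58 / 71 + 3195731 * sqrt(14) / 972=12302.60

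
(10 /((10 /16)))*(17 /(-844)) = -0.32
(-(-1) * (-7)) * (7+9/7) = -58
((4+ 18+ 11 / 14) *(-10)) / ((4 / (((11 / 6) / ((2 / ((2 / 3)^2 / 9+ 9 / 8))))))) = -13351745 / 217728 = -61.32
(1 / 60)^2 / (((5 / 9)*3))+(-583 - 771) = -8123999 / 6000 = -1354.00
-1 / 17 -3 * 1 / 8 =-59 / 136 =-0.43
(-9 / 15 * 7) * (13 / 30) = -91 / 50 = -1.82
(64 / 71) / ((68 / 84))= 1344 / 1207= 1.11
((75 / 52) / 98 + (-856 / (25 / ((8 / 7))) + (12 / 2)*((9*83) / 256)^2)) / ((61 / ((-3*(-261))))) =4891080714633 / 31831654400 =153.65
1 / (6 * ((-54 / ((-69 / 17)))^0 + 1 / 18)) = 3 / 19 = 0.16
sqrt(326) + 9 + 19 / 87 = 802 / 87 + sqrt(326) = 27.27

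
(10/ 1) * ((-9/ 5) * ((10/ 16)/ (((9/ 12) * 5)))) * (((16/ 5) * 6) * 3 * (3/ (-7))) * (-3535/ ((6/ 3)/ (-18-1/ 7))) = 16623792/ 7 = 2374827.43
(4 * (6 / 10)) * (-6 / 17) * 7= -504 / 85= -5.93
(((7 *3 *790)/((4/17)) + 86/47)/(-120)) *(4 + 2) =-6627877/1880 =-3525.47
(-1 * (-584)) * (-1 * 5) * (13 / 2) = -18980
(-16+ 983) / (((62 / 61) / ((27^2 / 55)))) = 43001523 / 3410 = 12610.42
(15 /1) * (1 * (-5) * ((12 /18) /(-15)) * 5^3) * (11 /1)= 4583.33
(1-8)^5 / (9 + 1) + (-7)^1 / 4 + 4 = -33569 / 20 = -1678.45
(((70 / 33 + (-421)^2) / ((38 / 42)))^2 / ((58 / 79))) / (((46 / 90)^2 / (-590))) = -79110999796673715782625 / 670110221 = -118056697715514.65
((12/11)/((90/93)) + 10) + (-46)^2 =116992/55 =2127.13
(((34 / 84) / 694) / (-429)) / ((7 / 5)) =-85 / 87531444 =-0.00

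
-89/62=-1.44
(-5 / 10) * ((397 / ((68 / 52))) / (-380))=5161 / 12920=0.40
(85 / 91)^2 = 7225 / 8281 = 0.87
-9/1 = -9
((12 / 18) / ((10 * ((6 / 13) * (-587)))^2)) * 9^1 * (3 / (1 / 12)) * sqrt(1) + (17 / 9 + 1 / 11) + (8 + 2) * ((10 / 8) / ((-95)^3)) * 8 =23160287736347 / 11698823916450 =1.98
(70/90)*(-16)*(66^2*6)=-325248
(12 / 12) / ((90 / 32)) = 16 / 45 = 0.36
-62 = -62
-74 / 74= -1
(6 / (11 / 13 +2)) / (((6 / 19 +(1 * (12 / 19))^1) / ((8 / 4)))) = 494 / 111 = 4.45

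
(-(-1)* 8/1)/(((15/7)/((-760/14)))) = -608/3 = -202.67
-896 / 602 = -64 / 43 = -1.49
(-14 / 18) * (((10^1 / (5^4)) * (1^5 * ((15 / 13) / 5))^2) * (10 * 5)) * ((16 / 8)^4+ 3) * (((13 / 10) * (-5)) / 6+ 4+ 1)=-6251 / 2535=-2.47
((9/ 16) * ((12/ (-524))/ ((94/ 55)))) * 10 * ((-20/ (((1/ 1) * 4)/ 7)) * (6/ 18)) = 86625/ 98512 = 0.88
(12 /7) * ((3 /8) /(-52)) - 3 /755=-8979 /549640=-0.02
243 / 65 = 3.74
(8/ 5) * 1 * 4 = 32/ 5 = 6.40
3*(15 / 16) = 45 / 16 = 2.81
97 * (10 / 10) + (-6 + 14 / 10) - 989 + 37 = -4298 / 5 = -859.60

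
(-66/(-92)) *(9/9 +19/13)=528/299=1.77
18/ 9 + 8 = 10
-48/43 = -1.12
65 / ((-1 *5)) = -13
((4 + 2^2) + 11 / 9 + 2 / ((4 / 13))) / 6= 283 / 108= 2.62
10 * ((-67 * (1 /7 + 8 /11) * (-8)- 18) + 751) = 11993.90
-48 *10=-480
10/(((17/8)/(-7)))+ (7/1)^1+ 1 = -424/17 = -24.94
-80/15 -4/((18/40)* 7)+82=4750/63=75.40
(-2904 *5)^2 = 210830400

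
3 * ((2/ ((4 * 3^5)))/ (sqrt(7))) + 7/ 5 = sqrt(7)/ 1134 + 7/ 5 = 1.40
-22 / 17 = -1.29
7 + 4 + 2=13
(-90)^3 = -729000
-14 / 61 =-0.23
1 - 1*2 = -1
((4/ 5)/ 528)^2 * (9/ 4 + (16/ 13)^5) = 7535941/ 646940923200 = 0.00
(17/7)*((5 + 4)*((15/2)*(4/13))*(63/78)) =6885/169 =40.74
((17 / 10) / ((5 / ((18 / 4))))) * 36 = 1377 / 25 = 55.08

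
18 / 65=0.28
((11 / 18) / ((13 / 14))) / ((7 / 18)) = 22 / 13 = 1.69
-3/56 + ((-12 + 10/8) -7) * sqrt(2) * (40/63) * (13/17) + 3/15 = 41/280 -9230 * sqrt(2)/1071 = -12.04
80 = 80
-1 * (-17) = 17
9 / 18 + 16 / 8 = 5 / 2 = 2.50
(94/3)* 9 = 282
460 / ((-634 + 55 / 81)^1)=-37260 / 51299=-0.73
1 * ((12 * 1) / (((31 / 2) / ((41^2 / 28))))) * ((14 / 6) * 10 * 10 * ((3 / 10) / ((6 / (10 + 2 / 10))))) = 171462 / 31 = 5531.03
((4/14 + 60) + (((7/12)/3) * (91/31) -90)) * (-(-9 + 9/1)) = 0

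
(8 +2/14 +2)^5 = 107349.88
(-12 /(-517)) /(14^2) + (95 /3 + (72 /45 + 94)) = 48360742 /379995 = 127.27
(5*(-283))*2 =-2830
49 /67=0.73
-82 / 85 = -0.96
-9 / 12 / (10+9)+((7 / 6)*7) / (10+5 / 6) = 3529 / 4940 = 0.71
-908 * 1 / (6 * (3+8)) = -454 / 33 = -13.76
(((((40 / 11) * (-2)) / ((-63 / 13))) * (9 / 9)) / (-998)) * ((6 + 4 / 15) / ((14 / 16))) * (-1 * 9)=78208 / 806883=0.10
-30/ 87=-10/ 29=-0.34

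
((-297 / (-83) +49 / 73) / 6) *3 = 12874 / 6059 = 2.12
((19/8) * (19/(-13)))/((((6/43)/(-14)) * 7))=15523/312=49.75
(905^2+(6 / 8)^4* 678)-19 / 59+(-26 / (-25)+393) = 819633.24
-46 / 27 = -1.70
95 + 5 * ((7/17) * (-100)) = -1885/17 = -110.88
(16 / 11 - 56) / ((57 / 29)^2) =-168200 / 11913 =-14.12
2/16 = 1/8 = 0.12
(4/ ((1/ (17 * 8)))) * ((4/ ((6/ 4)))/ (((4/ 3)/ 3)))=3264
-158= -158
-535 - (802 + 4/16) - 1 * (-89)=-4993/4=-1248.25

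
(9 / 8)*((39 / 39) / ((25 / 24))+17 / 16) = 2.28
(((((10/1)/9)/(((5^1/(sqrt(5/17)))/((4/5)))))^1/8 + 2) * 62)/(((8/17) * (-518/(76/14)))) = -10013/3626 - 589 * sqrt(85)/326340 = -2.78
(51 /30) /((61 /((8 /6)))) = 34 /915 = 0.04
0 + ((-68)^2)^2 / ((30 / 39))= 138978944 / 5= 27795788.80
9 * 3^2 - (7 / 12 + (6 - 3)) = 929 / 12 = 77.42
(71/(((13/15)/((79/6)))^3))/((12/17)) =352693.35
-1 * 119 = -119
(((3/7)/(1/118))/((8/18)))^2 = 2537649/196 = 12947.19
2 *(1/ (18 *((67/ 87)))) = 29/ 201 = 0.14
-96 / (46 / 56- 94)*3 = 8064 / 2609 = 3.09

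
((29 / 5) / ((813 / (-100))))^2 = 336400 / 660969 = 0.51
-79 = -79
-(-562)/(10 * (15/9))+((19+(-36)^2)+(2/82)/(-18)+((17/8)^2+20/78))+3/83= 862252894127/637041600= 1353.53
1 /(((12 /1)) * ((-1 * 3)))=-1 /36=-0.03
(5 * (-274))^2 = 1876900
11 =11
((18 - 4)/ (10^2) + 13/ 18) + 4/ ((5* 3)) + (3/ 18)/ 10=1.15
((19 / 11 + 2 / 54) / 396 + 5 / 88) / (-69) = -14413 / 16230456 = -0.00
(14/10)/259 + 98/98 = 186/185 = 1.01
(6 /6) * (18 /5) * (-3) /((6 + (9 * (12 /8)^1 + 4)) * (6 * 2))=-9 /235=-0.04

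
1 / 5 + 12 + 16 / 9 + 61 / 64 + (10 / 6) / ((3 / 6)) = 52601 / 2880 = 18.26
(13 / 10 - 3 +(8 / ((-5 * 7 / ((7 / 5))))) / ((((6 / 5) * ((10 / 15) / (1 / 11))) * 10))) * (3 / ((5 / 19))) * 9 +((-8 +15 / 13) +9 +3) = -6064603 / 35750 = -169.64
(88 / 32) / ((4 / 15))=165 / 16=10.31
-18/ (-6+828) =-3/ 137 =-0.02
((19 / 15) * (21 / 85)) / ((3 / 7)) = 931 / 1275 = 0.73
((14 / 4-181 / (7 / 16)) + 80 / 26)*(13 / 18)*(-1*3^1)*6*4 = 148198 / 7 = 21171.14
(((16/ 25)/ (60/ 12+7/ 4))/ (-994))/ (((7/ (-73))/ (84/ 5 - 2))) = 172864/ 11741625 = 0.01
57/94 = 0.61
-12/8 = -1.50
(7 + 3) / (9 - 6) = 10 / 3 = 3.33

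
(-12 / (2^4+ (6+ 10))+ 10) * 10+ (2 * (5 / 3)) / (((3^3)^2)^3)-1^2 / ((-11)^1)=4926826359053 / 51139504548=96.34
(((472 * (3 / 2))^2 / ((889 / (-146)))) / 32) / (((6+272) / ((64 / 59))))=-1240416 / 123571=-10.04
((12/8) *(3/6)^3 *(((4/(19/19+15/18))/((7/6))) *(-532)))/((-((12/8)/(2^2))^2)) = 14592/11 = 1326.55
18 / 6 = 3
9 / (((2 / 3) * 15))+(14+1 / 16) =1197 / 80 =14.96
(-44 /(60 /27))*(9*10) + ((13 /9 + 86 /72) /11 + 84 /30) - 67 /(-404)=-88930819 /49995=-1778.79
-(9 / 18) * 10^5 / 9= -50000 / 9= -5555.56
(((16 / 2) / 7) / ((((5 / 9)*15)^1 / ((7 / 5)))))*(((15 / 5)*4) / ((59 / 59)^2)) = 288 / 125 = 2.30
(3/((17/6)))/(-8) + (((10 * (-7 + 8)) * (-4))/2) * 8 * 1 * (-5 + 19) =-152329/68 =-2240.13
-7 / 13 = -0.54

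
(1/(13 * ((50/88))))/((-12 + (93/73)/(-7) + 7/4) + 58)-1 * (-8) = 22989576/2872675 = 8.00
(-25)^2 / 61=625 / 61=10.25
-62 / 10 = -31 / 5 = -6.20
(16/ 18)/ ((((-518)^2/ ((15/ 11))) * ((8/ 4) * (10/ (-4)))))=-2/ 2213673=-0.00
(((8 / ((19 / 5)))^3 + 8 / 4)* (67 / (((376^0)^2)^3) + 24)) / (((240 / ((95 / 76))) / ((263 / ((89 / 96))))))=1523.48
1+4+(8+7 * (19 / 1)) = 146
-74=-74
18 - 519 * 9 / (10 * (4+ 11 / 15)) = -11457 / 142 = -80.68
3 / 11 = 0.27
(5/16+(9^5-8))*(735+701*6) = 291723125.06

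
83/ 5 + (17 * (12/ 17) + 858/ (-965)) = 26741/ 965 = 27.71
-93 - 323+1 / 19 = -7903 / 19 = -415.95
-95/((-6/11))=1045/6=174.17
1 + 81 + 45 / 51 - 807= -724.12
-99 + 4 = -95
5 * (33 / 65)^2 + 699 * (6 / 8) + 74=2026441 / 3380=599.54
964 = 964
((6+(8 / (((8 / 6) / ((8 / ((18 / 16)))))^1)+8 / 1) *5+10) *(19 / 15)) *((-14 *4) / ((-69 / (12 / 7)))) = 491264 / 1035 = 474.65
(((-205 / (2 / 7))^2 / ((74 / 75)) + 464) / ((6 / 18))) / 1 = 463737657 / 296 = 1566681.27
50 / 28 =25 / 14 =1.79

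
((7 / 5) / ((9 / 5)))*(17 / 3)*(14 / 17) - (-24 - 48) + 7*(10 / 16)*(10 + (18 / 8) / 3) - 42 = 69691 / 864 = 80.66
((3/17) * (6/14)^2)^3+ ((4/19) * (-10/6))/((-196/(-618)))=-12149622413/10982181203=-1.11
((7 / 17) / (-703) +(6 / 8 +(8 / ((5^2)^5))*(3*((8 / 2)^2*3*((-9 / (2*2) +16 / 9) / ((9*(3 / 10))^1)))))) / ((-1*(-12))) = 1889156973623 / 30250968750000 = 0.06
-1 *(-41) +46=87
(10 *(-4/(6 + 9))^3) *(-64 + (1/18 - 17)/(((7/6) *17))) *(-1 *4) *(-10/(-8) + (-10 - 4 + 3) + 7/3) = 263758976/722925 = 364.85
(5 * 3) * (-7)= -105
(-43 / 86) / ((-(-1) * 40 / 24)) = -3 / 10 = -0.30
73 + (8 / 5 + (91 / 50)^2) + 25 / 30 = 590593 / 7500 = 78.75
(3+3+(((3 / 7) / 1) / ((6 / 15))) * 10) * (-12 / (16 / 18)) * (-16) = 25272 / 7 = 3610.29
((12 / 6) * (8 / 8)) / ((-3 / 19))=-38 / 3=-12.67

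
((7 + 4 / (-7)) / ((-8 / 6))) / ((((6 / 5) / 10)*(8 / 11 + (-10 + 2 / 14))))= 12375 / 2812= 4.40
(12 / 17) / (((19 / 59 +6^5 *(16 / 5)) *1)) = 3540 / 124790863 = 0.00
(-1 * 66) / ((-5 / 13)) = 858 / 5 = 171.60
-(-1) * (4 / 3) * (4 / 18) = 8 / 27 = 0.30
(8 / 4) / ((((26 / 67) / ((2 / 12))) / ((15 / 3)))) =335 / 78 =4.29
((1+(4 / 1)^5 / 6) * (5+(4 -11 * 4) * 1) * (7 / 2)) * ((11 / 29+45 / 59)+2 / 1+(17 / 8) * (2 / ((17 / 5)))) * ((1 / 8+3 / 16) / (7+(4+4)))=-3792694325 / 1971072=-1924.18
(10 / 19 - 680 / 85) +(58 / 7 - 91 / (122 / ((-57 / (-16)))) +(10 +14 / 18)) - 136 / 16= 0.43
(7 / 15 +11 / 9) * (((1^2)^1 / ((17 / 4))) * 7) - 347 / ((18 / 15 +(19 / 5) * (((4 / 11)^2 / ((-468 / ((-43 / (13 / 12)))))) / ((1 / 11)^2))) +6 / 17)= -10824476281 / 221198220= -48.94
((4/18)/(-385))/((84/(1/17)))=-1/2474010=-0.00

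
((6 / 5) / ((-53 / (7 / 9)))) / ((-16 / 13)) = 91 / 6360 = 0.01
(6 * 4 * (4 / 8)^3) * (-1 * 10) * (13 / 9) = -130 / 3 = -43.33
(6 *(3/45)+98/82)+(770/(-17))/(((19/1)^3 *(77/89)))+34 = 850669641/23903615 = 35.59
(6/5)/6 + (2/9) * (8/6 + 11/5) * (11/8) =691/540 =1.28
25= 25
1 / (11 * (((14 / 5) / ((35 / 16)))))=25 / 352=0.07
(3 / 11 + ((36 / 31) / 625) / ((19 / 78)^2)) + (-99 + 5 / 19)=-7573235111 / 76938125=-98.43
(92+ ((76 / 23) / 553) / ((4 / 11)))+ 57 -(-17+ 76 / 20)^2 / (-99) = 47943136 / 317975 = 150.78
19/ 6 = 3.17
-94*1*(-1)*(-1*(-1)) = 94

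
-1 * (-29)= 29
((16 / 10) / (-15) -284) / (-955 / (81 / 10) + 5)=575316 / 228625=2.52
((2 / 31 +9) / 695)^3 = 0.00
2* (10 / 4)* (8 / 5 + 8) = 48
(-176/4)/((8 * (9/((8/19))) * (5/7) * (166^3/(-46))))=1771/488877885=0.00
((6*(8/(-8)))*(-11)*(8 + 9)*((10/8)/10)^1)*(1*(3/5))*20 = 1683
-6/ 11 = -0.55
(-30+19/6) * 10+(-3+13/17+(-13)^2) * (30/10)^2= 62860/51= 1232.55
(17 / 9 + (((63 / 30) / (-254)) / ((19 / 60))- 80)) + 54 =-524188 / 21717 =-24.14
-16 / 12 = -4 / 3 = -1.33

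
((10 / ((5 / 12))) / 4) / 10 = 3 / 5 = 0.60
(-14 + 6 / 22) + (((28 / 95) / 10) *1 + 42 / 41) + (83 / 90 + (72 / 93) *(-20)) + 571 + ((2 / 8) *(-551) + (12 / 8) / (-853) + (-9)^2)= 99317114984207 / 203931060300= 487.01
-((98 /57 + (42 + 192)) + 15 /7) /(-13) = 94907 /5187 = 18.30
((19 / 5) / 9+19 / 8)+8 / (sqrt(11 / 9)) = 1007 / 360+24* sqrt(11) / 11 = 10.03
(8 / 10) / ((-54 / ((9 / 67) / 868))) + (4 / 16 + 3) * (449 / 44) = 1272962057 / 38382960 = 33.16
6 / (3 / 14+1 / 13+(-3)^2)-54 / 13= -77118 / 21983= -3.51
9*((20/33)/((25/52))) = 624/55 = 11.35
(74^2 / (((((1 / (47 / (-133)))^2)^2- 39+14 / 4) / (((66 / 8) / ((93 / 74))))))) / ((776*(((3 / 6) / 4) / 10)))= 108755011944920 / 839987681637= 129.47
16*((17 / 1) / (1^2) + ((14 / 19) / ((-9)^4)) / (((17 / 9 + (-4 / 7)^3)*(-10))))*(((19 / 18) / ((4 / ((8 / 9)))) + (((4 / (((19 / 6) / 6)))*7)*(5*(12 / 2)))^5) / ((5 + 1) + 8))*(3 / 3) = 198418256511962592.69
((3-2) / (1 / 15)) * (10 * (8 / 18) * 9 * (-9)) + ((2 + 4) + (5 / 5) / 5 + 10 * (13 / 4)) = -53613 / 10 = -5361.30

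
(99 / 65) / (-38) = -99 / 2470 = -0.04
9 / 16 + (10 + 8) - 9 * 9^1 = -999 / 16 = -62.44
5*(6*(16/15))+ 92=124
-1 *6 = -6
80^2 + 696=7096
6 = 6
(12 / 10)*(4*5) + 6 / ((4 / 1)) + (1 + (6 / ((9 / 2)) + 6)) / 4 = 331 / 12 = 27.58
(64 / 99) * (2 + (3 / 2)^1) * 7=1568 / 99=15.84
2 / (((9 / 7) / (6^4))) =2016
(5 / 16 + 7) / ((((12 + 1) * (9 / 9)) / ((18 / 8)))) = 81 / 64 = 1.27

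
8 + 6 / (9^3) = 1946 / 243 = 8.01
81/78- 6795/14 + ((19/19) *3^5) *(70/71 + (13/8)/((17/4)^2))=-416167299/1867229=-222.88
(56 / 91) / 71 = 8 / 923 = 0.01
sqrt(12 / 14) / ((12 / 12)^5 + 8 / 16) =2 * sqrt(42) / 21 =0.62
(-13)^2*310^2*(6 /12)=8120450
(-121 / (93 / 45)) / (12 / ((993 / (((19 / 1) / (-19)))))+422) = -54615 / 393638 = -0.14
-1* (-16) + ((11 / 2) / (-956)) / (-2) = 61195 / 3824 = 16.00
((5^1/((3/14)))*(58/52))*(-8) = -208.21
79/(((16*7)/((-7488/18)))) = -2054/7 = -293.43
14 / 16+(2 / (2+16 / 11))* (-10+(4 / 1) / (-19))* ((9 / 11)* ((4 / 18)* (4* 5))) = -59553 / 2888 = -20.62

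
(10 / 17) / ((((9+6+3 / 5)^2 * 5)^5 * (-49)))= -15625 / 3471850633709877060096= -0.00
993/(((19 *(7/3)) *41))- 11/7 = -5590/5453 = -1.03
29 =29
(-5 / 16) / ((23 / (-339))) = 1695 / 368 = 4.61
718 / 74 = 359 / 37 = 9.70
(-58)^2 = 3364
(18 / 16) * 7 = 63 / 8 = 7.88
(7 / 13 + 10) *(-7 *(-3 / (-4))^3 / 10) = -25893 / 8320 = -3.11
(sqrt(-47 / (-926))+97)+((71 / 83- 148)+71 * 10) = 660.08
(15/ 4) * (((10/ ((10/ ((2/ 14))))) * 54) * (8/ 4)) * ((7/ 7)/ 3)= 135/ 7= 19.29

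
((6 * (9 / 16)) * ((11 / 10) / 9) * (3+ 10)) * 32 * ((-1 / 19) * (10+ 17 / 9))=-30602 / 285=-107.38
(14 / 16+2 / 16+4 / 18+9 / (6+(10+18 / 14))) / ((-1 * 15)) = -1898 / 16335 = -0.12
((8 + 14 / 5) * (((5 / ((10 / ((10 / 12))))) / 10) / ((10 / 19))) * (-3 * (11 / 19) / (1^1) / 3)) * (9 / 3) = -297 / 200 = -1.48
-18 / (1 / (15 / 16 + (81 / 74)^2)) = -421011 / 10952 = -38.44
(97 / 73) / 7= 97 / 511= 0.19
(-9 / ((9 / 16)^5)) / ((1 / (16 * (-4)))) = 67108864 / 6561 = 10228.45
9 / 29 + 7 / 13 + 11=4467 / 377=11.85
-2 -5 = -7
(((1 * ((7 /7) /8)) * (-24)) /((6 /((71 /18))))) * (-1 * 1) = 71 /36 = 1.97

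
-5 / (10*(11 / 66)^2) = -18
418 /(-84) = -209 /42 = -4.98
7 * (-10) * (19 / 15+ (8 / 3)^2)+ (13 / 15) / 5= -131911 / 225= -586.27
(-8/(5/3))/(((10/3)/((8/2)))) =-144/25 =-5.76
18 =18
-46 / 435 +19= 8219 / 435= 18.89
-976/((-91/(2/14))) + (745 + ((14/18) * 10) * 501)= 8873153/1911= 4643.20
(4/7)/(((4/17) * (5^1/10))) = 4.86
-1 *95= -95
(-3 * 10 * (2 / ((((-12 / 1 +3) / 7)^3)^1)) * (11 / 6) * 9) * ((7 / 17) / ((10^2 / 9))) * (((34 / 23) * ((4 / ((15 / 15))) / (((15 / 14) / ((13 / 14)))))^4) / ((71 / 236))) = 45573273281536 / 3720178125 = 12250.29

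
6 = 6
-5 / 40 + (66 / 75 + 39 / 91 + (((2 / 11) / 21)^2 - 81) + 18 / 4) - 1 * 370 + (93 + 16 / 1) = -3589235389 / 10672200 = -336.32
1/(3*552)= 1/1656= 0.00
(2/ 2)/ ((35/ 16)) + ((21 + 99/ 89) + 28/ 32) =584237/ 24920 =23.44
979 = 979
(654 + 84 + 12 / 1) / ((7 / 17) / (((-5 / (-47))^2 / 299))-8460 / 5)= 318750 / 3904337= 0.08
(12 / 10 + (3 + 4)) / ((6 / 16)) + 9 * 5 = 1003 / 15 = 66.87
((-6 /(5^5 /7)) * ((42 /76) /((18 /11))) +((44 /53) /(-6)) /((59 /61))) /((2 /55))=-1808607449 /445597500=-4.06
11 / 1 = 11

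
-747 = -747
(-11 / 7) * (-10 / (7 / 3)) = 330 / 49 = 6.73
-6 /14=-3 /7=-0.43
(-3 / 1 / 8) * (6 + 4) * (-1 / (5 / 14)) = 21 / 2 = 10.50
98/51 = 1.92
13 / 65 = 1 / 5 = 0.20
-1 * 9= -9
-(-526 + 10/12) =3151/6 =525.17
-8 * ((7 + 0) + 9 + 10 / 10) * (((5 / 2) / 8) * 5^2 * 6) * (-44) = 280500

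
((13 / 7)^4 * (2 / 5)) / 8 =28561 / 48020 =0.59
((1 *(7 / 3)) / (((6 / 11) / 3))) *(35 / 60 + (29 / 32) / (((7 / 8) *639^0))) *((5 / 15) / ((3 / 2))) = 4.62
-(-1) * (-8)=-8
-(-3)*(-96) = -288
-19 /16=-1.19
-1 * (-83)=83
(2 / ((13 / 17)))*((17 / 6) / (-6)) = -289 / 234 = -1.24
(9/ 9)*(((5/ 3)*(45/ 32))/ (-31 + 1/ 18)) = -675/ 8912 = -0.08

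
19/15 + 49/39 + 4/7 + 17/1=20.09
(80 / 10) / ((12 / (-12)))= -8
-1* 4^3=-64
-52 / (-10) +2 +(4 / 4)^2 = 41 / 5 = 8.20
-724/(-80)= 9.05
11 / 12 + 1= 23 / 12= 1.92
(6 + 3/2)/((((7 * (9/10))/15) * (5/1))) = 3.57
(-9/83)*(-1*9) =81/83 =0.98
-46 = -46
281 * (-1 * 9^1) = -2529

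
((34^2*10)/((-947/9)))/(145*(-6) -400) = 10404/120269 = 0.09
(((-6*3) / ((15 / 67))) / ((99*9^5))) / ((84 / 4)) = -0.00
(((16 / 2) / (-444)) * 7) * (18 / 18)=-0.13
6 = 6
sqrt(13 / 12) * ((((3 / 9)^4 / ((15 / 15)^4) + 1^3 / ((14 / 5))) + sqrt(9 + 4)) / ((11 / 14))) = 5.27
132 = 132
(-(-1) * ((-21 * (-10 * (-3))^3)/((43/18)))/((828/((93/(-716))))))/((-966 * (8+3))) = -313875/89577686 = -0.00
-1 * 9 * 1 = -9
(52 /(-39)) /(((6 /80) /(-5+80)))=-4000 /3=-1333.33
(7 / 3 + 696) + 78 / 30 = 10514 / 15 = 700.93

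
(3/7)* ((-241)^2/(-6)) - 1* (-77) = -57003/14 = -4071.64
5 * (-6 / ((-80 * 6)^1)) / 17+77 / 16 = 4.82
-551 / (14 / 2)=-551 / 7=-78.71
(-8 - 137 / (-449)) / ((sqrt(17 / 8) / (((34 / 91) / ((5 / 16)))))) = -44224 * sqrt(34) / 40859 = -6.31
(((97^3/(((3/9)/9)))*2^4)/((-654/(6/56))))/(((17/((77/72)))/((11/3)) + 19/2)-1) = -11926810764/2369987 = -5032.44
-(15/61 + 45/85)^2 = -646416/1075369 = -0.60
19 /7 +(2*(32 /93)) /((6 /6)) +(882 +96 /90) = 961819 /1085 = 886.47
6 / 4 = 3 / 2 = 1.50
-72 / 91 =-0.79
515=515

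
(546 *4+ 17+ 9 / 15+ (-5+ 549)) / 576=143 / 30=4.77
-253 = -253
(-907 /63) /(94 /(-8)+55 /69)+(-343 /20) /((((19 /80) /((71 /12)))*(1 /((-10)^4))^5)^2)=-7317740428599999999999999999999999999999999909630148 /68752089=-106436626654355186211141900000000000000000000.00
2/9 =0.22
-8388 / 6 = -1398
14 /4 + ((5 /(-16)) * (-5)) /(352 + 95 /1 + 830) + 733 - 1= 15027761 /20432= 735.50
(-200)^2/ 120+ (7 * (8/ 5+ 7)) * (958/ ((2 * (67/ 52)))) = 22713.36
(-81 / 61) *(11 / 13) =-891 / 793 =-1.12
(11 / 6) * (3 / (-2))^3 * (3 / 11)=-27 / 16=-1.69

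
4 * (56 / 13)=224 / 13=17.23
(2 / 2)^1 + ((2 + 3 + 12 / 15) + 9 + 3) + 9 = 139 / 5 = 27.80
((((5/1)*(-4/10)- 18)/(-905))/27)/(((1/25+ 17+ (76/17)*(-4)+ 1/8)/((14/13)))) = -190400/154952109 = -0.00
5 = 5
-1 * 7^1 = -7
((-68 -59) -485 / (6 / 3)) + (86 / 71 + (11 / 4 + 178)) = -53261 / 284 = -187.54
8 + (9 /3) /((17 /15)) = 181 /17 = 10.65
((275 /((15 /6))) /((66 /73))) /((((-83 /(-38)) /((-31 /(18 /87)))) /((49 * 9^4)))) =-222704896365 /83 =-2683191522.47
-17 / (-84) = 17 / 84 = 0.20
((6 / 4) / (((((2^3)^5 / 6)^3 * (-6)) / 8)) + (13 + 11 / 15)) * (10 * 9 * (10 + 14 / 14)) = 14948960091229131 / 1099511627776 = 13596.00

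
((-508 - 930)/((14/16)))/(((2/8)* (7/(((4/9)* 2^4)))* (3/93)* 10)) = -45647872/2205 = -20701.98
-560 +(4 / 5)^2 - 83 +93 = -13734 / 25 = -549.36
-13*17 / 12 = -221 / 12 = -18.42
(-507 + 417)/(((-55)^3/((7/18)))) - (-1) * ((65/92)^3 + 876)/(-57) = -22706726093563/1476918062400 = -15.37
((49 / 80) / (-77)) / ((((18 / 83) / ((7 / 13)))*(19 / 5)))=-4067 / 782496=-0.01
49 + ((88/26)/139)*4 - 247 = -197.90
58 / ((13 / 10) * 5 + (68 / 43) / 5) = 24940 / 2931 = 8.51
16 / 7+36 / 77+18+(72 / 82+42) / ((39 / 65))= 291128 / 3157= 92.22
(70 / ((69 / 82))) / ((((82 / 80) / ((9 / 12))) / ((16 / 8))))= 2800 / 23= 121.74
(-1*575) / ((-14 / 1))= 575 / 14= 41.07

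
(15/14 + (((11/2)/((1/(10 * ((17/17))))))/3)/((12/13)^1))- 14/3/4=4981/252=19.77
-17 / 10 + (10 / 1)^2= 98.30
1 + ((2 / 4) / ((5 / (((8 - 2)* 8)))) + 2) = 39 / 5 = 7.80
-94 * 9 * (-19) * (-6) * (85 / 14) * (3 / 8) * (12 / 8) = -18444915 / 56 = -329373.48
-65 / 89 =-0.73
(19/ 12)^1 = 19/ 12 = 1.58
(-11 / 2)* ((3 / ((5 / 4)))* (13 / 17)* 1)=-858 / 85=-10.09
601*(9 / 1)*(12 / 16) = 16227 / 4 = 4056.75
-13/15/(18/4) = -26/135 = -0.19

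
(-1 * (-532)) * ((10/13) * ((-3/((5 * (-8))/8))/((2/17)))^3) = 54284.87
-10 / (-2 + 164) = -5 / 81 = -0.06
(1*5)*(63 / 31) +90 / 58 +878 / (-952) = 4617619 / 427924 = 10.79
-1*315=-315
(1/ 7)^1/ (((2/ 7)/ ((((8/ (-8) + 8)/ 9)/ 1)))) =7/ 18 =0.39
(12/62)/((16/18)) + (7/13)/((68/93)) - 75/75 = -314/6851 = -0.05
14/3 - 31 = -79/3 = -26.33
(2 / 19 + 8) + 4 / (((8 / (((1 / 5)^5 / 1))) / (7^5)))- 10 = 94333 / 118750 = 0.79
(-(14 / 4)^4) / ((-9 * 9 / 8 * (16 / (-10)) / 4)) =-12005 / 324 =-37.05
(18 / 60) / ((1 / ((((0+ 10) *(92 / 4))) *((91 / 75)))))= 2093 / 25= 83.72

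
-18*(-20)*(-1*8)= -2880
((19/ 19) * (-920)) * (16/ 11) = -14720/ 11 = -1338.18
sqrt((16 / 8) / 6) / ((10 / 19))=19 * sqrt(3) / 30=1.10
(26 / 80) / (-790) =-13 / 31600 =-0.00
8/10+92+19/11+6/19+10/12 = 95.68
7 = 7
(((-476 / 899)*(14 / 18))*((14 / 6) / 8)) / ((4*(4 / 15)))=-29155 / 258912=-0.11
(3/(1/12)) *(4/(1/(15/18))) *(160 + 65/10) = 19980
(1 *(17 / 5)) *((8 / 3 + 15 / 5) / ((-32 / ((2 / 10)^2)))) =-289 / 12000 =-0.02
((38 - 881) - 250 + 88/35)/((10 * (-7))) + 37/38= 385249/23275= 16.55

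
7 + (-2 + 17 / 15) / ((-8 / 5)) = 181 / 24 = 7.54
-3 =-3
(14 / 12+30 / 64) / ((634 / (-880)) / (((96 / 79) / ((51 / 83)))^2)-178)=-15228547840 / 1659202056759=-0.01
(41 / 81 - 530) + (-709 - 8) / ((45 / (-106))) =469573 / 405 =1159.44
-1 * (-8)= 8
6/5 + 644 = 3226/5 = 645.20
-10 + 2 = -8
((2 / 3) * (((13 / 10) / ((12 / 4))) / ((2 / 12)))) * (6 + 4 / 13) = 164 / 15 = 10.93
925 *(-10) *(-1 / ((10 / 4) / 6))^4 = -1534464 / 5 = -306892.80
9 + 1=10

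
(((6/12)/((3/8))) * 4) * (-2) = -32/3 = -10.67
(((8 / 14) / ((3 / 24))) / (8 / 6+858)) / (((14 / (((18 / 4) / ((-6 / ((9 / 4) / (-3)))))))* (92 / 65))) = 1755 / 11621624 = 0.00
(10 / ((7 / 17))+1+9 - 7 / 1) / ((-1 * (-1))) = 191 / 7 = 27.29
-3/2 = -1.50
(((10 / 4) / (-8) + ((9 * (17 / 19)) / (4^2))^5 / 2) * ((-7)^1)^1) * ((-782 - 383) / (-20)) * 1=2509937915679257 / 20771023880192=120.84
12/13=0.92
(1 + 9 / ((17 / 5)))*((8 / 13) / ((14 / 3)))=744 / 1547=0.48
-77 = -77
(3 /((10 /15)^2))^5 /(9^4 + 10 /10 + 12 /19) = 2.14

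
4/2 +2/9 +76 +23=911/9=101.22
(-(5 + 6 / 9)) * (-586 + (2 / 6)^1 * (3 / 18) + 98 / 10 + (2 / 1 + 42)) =814181 / 270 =3015.49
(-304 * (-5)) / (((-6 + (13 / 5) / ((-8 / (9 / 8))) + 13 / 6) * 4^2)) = -91200 / 4031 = -22.62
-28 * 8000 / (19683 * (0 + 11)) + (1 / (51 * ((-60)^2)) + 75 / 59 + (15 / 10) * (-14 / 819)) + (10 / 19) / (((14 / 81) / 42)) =2748592363576087 / 21455658853200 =128.11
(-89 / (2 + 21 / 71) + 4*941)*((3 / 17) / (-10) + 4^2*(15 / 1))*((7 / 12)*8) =57802427109 / 13855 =4171954.32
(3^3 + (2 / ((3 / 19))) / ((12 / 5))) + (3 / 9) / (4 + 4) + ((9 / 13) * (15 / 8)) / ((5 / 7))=3994 / 117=34.14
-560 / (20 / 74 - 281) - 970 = -10054670 / 10387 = -968.01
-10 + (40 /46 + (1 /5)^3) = -26227 /2875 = -9.12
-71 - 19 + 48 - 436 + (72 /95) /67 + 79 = -2539563 /6365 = -398.99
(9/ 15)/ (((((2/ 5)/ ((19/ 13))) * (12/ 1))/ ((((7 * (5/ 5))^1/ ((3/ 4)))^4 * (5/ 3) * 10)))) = 72990400/ 3159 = 23105.54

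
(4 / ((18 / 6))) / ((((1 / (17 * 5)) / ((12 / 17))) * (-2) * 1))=-40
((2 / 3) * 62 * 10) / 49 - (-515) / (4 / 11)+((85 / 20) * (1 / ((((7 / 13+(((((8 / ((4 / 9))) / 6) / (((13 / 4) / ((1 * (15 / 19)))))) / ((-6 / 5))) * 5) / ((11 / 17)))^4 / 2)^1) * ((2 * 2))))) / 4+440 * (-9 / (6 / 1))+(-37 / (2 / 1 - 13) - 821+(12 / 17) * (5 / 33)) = -68582240276659167271109 / 1297867432036032586848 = -52.84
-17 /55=-0.31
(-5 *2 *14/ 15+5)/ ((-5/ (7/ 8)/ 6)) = 91/ 20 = 4.55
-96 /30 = -16 /5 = -3.20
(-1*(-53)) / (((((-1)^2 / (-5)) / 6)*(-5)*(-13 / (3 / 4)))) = -477 / 26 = -18.35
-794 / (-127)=794 / 127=6.25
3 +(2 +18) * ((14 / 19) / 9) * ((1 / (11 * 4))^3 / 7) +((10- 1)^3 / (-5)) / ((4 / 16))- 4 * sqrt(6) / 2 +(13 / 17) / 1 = -89678435191 / 154768680- 2 * sqrt(6) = -584.33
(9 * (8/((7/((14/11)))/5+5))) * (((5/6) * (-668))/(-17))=400800/1037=386.50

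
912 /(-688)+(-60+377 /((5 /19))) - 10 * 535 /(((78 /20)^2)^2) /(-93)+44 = 65478209055692 /46257252795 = 1415.52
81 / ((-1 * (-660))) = 27 / 220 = 0.12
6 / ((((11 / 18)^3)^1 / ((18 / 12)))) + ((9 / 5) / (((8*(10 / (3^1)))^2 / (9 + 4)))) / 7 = 11758713543 / 298144000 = 39.44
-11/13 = -0.85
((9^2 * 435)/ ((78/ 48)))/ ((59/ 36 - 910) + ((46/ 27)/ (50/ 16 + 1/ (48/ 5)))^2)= -2194182108000/ 91891890233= -23.88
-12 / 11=-1.09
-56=-56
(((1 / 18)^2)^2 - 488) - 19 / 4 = -51726923 / 104976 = -492.75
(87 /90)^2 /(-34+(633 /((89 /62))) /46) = -1721527 /44977500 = -0.04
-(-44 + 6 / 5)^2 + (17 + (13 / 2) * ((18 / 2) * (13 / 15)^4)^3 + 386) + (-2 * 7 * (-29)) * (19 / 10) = 68854715967253 / 355957031250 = 193.44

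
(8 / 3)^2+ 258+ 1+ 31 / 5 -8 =11894 / 45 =264.31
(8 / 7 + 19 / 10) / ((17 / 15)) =639 / 238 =2.68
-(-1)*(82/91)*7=6.31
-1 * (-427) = 427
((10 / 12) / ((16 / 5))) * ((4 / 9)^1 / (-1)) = -25 / 216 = -0.12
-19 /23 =-0.83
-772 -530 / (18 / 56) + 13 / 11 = -239551 / 99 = -2419.71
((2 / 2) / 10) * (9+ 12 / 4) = 1.20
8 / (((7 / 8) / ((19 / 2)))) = 608 / 7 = 86.86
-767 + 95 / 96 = -73537 / 96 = -766.01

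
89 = 89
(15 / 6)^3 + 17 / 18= 1193 / 72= 16.57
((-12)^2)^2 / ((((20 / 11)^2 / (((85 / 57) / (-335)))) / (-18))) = 15995232 / 31825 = 502.60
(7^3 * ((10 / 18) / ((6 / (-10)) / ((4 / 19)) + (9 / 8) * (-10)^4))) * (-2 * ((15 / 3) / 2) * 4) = -686000 / 2024487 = -0.34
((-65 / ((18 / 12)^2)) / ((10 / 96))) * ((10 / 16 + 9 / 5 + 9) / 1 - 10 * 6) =13471.47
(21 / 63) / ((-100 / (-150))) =1 / 2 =0.50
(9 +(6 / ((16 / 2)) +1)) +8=18.75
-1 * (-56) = 56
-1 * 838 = -838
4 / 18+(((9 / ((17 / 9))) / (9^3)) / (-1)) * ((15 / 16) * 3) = 499 / 2448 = 0.20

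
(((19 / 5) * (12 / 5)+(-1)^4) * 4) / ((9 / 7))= 7084 / 225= 31.48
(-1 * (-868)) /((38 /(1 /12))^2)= 217 /51984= 0.00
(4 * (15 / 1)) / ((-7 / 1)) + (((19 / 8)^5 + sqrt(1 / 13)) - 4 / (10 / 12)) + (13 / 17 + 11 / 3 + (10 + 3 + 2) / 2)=sqrt(13) / 13 + 4335606571 / 58490880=74.40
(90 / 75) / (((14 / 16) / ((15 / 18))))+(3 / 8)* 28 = 11.64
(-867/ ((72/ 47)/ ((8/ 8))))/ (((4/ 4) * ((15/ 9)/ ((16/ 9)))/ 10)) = -54332/ 9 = -6036.89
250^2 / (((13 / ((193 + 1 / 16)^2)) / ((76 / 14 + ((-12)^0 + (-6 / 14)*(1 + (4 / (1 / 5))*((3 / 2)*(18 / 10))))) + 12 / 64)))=-283126687171875 / 93184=-3038361598.26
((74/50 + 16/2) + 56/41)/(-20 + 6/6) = -11117/19475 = -0.57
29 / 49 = 0.59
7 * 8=56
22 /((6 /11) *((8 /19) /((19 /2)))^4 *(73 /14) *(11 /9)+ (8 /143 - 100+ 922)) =561018037933353 /20963100924143149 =0.03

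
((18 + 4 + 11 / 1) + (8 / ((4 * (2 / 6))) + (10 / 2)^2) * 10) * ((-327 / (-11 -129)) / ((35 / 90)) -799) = -2719969 / 10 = -271996.90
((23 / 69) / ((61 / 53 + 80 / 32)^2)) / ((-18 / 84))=-157304 / 1347921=-0.12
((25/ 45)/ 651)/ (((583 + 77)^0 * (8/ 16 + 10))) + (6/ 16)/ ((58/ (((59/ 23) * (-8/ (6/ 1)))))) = -7232621/ 328268052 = -0.02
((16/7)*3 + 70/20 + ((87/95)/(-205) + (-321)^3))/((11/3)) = -27054637421979/2999150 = -9020768.36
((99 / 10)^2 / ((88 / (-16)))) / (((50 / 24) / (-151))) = 807246 / 625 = 1291.59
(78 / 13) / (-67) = -6 / 67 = -0.09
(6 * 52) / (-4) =-78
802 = 802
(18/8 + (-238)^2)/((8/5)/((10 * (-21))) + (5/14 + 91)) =118957125/191834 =620.10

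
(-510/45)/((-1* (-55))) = -34/165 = -0.21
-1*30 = -30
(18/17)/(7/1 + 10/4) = 36/323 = 0.11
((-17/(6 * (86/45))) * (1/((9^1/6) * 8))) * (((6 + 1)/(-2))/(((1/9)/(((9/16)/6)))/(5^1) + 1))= 80325/229792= 0.35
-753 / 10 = -75.30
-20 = -20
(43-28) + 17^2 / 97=1744 / 97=17.98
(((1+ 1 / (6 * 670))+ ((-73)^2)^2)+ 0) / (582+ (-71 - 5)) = 114160932841 / 2034120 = 56123.01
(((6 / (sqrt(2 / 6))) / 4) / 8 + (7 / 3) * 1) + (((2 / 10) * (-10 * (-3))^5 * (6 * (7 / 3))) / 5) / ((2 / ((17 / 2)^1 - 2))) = 3 * sqrt(3) / 16 + 132678007 / 3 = 44226002.66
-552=-552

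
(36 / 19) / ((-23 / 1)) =-36 / 437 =-0.08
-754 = -754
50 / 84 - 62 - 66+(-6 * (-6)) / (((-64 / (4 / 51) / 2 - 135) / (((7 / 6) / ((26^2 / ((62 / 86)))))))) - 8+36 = -2745747391 / 27621867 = -99.40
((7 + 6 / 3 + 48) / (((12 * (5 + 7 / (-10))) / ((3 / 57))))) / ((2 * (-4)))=-5 / 688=-0.01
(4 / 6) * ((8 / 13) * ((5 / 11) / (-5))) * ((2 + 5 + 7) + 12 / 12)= -0.56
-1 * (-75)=75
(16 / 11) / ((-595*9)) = -16 / 58905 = -0.00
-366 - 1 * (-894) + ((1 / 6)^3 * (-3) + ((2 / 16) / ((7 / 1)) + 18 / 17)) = 2266505 / 4284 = 529.06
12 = 12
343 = 343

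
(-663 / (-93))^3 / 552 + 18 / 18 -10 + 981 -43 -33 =14745184133 / 16444632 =896.66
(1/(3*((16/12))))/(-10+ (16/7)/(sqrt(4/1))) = -7/248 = -0.03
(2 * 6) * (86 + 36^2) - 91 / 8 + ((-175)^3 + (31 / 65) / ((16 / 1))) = -5556514439 / 1040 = -5342802.35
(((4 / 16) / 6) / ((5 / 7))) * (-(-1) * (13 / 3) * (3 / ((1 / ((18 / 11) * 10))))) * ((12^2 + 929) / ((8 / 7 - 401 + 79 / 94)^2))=63413855778 / 758274855899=0.08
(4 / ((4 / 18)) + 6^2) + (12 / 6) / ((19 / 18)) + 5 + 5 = 1252 / 19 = 65.89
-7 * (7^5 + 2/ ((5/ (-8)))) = -117626.60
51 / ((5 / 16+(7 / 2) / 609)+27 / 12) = 70992 / 3575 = 19.86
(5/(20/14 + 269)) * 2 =0.04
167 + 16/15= 2521/15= 168.07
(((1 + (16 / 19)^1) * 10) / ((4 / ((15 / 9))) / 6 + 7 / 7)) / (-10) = -25 / 19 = -1.32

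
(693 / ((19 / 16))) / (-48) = -231 / 19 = -12.16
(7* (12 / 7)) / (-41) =-12 / 41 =-0.29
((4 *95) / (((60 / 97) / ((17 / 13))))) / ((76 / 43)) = 70907 / 156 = 454.53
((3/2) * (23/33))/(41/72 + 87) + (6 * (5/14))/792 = 170629/11651640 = 0.01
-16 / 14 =-8 / 7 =-1.14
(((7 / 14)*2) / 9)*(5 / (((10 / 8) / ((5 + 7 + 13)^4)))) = 1562500 / 9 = 173611.11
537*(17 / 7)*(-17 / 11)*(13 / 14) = -2017509 / 1078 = -1871.53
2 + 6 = 8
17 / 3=5.67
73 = 73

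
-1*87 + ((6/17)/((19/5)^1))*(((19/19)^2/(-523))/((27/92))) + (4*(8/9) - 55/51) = -128506204/1520361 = -84.52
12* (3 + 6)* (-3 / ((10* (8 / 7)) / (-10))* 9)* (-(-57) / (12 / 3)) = 290871 / 8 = 36358.88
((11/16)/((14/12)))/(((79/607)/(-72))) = -180279/553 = -326.00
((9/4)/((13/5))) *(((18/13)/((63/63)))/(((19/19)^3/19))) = 7695/338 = 22.77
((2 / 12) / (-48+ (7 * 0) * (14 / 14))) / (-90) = 0.00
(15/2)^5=759375/32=23730.47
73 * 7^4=175273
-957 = -957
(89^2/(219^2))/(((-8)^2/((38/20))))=150499/30695040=0.00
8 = 8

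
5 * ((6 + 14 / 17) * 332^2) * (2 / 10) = 12785984 / 17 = 752116.71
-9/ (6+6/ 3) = -1.12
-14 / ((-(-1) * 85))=-14 / 85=-0.16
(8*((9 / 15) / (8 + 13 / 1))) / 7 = 8 / 245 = 0.03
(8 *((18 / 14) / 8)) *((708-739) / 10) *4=-15.94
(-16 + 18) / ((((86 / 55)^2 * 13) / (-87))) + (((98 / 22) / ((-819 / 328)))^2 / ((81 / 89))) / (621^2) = -1047432084655988123 / 191334030384241602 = -5.47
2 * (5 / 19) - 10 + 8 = -28 / 19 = -1.47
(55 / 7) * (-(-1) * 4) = 220 / 7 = 31.43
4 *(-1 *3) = -12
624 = 624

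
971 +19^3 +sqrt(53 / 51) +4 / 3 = sqrt(2703) / 51 +23494 / 3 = 7832.35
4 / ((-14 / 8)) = -16 / 7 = -2.29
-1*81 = -81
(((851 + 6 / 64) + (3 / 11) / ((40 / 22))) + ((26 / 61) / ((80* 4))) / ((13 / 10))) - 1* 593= 2520469 / 9760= 258.24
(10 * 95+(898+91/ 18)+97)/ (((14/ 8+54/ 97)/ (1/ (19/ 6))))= 13619188/ 51015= 266.96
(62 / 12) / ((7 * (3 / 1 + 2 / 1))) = 31 / 210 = 0.15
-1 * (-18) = 18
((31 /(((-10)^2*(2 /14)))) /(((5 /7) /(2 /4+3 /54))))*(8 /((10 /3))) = 1519 /375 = 4.05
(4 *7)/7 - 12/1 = -8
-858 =-858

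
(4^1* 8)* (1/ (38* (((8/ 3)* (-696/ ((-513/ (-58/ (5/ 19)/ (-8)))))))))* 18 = 2430/ 15979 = 0.15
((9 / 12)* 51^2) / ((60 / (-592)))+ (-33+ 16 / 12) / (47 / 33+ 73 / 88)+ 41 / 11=-126041798 / 6545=-19257.72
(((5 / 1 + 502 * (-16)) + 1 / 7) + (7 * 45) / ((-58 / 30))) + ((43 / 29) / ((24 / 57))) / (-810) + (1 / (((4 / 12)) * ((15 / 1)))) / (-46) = -247783287161 / 30255120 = -8189.80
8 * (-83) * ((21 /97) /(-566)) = 6972 /27451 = 0.25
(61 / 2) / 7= 61 / 14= 4.36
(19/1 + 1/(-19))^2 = 129600/361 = 359.00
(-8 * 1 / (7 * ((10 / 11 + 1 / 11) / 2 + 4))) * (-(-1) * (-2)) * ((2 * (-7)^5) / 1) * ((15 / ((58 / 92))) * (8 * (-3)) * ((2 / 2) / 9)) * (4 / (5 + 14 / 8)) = 4523868160 / 7047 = 641956.60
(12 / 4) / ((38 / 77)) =231 / 38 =6.08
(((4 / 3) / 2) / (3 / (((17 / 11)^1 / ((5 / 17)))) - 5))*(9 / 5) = -867 / 3200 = -0.27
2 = 2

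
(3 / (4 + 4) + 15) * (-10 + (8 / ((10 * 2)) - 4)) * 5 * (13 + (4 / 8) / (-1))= -52275 / 4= -13068.75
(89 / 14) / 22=89 / 308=0.29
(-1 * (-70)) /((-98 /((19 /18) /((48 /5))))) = -475 /6048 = -0.08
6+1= 7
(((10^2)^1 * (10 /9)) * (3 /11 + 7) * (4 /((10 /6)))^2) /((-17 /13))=-665600 /187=-3559.36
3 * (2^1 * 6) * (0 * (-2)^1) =0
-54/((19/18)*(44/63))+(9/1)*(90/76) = -1377/22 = -62.59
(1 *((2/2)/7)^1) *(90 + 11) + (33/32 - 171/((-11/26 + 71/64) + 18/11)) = -276945217/4761568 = -58.16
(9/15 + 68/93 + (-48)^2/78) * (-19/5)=-3545533/30225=-117.30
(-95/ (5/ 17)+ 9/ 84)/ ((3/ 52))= -117533/ 21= -5596.81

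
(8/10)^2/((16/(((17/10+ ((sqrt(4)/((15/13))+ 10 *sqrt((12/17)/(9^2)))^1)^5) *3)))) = 7592458304 *sqrt(51)/6715456875+ 273797574827/32918906250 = 16.39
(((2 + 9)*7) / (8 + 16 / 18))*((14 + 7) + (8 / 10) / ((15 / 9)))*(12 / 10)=1116423 / 5000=223.28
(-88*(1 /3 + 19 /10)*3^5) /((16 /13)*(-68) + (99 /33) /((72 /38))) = 37250928 /64045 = 581.64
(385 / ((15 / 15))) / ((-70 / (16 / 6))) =-44 / 3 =-14.67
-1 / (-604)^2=-1 / 364816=-0.00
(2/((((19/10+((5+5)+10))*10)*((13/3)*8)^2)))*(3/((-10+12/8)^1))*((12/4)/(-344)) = 27/1154348416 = 0.00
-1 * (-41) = 41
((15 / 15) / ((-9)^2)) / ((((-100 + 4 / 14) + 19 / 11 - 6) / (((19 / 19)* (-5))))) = 385 / 648567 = 0.00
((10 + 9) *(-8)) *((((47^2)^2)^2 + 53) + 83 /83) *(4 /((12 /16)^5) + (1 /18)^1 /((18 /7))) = -14843717992108852850 /243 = -61085259226785402.67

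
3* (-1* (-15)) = 45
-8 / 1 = -8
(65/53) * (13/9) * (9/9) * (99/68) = 9295/3604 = 2.58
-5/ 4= -1.25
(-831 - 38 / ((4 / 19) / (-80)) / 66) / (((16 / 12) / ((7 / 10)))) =-141421 / 440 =-321.41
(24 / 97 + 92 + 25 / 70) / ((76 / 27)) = 3395439 / 103208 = 32.90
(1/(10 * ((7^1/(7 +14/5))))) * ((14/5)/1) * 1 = 49/125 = 0.39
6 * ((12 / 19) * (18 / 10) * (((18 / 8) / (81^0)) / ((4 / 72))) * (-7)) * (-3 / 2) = 275562 / 95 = 2900.65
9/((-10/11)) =-99/10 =-9.90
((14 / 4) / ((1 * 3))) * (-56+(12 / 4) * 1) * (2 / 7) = -53 / 3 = -17.67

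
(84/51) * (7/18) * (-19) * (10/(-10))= 1862/153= 12.17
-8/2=-4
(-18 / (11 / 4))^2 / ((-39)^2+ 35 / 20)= 20736 / 737011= 0.03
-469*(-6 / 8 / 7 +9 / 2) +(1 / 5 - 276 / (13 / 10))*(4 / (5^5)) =-1674173717 / 812500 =-2060.52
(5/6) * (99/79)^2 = 16335/12482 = 1.31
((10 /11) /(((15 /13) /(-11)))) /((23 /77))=-2002 /69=-29.01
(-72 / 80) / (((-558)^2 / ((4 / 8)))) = -1 / 691920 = -0.00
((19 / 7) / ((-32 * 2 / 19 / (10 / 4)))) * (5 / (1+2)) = -3.36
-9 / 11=-0.82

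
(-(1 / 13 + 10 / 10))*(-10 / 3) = 140 / 39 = 3.59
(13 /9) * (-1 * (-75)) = 325 /3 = 108.33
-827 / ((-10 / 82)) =33907 / 5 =6781.40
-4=-4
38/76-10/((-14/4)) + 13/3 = 323/42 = 7.69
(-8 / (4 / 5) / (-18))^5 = 3125 / 59049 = 0.05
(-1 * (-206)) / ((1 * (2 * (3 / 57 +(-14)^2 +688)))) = 1957 / 16797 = 0.12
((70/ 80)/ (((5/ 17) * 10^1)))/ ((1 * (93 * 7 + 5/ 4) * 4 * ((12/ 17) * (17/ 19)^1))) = 2261/ 12523200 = 0.00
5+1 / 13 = 66 / 13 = 5.08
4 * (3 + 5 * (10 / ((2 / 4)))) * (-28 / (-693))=1648 / 99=16.65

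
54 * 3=162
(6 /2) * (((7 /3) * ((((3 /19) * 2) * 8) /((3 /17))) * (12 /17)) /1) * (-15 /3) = -6720 /19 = -353.68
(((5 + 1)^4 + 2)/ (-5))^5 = -3684456744903968/ 3125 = -1179026158369.27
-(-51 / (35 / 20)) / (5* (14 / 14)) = 5.83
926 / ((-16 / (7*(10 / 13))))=-16205 / 52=-311.63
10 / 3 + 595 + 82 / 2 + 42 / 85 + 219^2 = 12393211 / 255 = 48600.83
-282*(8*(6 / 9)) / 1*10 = -15040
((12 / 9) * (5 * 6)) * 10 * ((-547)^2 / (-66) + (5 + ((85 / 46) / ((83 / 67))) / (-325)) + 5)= -1481819610080 / 818961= -1809389.71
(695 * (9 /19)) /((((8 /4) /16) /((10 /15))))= 33360 /19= 1755.79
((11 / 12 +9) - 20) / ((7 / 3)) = -121 / 28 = -4.32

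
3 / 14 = 0.21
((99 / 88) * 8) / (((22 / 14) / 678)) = 42714 / 11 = 3883.09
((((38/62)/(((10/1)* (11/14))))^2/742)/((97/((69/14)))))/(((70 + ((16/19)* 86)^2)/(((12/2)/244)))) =26976447/13993006797405825200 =0.00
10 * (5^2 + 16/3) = 910/3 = 303.33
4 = 4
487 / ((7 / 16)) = 7792 / 7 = 1113.14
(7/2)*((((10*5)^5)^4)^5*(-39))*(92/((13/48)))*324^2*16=-6143683020698156811664509147768997721072992135304957628250122070312500000000000000000000000000000000000000000000000000000000000000000000000000000000000000000000000000000000000000000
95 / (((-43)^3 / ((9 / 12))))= -285 / 318028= -0.00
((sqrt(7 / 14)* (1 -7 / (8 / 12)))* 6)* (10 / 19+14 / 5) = -474* sqrt(2) / 5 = -134.07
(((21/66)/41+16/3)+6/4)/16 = 0.43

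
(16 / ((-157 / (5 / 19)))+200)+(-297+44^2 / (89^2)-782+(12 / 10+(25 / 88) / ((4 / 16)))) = -2277986445639 / 2599117730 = -876.45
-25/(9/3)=-25/3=-8.33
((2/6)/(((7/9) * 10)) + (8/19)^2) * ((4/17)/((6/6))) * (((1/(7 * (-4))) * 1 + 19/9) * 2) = 2909449/13532085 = 0.22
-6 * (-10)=60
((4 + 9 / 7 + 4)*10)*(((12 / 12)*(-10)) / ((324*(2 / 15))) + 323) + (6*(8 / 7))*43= 11440631 / 378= 30266.22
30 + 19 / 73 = 2209 / 73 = 30.26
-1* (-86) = 86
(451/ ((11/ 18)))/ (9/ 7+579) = 861/ 677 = 1.27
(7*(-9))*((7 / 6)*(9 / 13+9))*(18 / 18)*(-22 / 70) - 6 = 14163 / 65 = 217.89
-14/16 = -7/8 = -0.88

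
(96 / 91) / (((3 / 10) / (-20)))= -6400 / 91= -70.33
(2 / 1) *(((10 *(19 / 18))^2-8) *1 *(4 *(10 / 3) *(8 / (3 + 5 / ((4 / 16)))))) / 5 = 1072256 / 5589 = 191.85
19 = 19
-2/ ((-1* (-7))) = -2/ 7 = -0.29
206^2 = 42436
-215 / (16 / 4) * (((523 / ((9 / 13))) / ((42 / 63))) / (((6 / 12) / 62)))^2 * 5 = -47755339213075 / 9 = -5306148801452.78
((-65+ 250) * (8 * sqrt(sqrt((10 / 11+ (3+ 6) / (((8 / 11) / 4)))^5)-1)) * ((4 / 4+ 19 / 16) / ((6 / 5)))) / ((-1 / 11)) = -32375 * sqrt(-234256+ 27057382 * sqrt(24398)) / 528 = -3986073.12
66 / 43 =1.53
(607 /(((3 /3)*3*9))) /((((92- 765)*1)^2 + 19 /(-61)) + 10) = 37027 /745990020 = 0.00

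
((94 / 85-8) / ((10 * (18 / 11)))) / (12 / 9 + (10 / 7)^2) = -0.12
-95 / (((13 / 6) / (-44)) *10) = 2508 / 13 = 192.92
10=10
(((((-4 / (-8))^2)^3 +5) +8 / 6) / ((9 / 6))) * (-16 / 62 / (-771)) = 1219 / 860436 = 0.00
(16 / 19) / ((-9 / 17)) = -272 / 171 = -1.59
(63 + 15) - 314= -236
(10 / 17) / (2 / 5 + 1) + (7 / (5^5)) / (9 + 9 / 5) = 1688333 / 4016250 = 0.42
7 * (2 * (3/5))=42/5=8.40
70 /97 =0.72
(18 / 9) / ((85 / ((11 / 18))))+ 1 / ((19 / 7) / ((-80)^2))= 34272209 / 14535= 2357.91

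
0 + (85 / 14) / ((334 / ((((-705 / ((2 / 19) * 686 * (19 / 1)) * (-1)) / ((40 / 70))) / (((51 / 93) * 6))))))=36425 / 7331968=0.00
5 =5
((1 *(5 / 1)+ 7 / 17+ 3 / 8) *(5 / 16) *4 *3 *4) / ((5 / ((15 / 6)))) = 11805 / 272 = 43.40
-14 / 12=-7 / 6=-1.17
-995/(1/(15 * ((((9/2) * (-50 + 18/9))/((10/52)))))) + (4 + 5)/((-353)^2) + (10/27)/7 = 394805006147551/23551101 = 16763760.05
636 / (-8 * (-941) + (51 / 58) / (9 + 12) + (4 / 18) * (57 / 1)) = 774648 / 9184583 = 0.08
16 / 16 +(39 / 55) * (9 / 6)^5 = 11237 / 1760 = 6.38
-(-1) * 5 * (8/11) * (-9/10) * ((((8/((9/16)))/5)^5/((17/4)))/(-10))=274877906944/19170421875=14.34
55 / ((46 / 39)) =2145 / 46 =46.63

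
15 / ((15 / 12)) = 12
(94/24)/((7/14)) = 47/6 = 7.83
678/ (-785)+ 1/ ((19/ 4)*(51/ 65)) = -452882/ 760665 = -0.60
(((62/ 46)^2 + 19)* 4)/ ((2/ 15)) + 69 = 693.50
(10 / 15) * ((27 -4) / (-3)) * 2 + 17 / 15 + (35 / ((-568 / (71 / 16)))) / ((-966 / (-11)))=-2409017 / 264960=-9.09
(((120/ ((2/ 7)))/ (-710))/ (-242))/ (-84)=-1/ 34364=-0.00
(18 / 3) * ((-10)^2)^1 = 600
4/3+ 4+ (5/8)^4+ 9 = 178003/12288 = 14.49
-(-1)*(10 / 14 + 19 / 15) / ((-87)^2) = 208 / 794745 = 0.00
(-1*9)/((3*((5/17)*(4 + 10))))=-51/70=-0.73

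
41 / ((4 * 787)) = 41 / 3148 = 0.01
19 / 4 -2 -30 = -109 / 4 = -27.25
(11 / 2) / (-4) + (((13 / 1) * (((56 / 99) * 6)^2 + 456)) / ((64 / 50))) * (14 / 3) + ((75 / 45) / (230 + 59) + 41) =167668809131 / 7553304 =22198.08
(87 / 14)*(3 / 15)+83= 5897 / 70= 84.24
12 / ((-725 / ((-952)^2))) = -10875648 / 725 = -15000.89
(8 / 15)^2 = 64 / 225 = 0.28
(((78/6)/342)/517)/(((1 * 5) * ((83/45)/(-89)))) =-0.00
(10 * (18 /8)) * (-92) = -2070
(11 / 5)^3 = 10.65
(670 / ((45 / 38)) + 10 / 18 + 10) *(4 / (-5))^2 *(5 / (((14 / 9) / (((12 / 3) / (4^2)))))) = 1482 / 5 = 296.40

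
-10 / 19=-0.53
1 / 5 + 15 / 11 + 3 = 251 / 55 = 4.56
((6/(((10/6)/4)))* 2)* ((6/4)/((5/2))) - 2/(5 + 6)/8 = 18983/1100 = 17.26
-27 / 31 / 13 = -27 / 403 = -0.07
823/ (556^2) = 823/ 309136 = 0.00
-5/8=-0.62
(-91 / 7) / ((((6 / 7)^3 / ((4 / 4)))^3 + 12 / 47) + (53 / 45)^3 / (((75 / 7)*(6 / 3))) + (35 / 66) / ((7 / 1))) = -19.79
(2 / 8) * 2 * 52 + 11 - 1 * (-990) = 1027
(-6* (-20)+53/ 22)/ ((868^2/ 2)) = 2693/ 8287664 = 0.00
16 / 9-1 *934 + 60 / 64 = -134105 / 144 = -931.28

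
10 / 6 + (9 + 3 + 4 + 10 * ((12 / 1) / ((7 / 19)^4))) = 47042813 / 7203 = 6531.00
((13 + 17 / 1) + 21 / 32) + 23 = 1717 / 32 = 53.66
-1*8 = -8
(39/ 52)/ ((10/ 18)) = 27/ 20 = 1.35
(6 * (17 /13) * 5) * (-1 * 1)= -510 /13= -39.23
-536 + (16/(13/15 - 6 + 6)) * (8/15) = -6840/13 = -526.15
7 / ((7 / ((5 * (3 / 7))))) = 15 / 7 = 2.14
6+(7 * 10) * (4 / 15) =74 / 3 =24.67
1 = 1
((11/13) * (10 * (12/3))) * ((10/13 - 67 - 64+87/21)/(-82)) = 2524280/48503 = 52.04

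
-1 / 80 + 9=719 / 80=8.99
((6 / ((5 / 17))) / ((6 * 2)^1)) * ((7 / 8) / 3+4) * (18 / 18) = 1751 / 240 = 7.30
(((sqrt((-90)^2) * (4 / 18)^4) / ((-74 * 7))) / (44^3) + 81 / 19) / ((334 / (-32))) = -325694443156 / 797398510293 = -0.41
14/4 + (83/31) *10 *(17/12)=41.43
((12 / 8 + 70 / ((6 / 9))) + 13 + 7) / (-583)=-23 / 106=-0.22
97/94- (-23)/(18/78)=28397/282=100.70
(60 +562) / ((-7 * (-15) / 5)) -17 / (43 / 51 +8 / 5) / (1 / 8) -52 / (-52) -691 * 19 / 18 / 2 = -8741123 / 22428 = -389.74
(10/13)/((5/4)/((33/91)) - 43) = -1320/67873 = -0.02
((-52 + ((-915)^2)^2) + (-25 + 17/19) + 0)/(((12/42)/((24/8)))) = 279677334519009/38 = 7359929855763.39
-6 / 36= -1 / 6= -0.17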